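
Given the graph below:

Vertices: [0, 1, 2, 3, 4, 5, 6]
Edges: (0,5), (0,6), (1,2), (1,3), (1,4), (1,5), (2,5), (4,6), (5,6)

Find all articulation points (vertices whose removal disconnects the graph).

An articulation point is a vertex whose removal disconnects the graph.
Articulation points: [1]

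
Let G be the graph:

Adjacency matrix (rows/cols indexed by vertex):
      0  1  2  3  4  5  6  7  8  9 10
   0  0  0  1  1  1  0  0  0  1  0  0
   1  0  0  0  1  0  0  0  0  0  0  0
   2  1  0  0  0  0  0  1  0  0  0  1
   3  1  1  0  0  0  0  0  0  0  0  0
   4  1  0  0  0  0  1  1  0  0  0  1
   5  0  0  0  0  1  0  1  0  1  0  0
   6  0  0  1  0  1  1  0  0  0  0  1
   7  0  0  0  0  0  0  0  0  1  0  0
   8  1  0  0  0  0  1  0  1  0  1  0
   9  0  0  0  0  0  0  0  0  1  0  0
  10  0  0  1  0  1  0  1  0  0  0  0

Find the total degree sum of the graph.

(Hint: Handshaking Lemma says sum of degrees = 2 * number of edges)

Count edges: 15 edges.
By Handshaking Lemma: sum of degrees = 2 * 15 = 30.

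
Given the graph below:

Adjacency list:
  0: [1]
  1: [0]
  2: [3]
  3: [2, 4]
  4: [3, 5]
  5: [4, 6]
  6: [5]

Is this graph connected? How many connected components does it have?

Checking connectivity: the graph has 2 connected component(s).
Components: [[0, 1], [2, 3, 4, 5, 6]]. The graph is NOT connected.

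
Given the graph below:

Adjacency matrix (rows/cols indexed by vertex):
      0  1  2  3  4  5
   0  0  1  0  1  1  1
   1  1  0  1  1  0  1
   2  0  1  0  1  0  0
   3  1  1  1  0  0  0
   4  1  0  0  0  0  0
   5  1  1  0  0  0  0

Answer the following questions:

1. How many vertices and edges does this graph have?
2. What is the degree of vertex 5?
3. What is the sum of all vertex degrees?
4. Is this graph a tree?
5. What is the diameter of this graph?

Count: 6 vertices, 8 edges.
Vertex 5 has neighbors [0, 1], degree = 2.
Handshaking lemma: 2 * 8 = 16.
A tree on 6 vertices has 5 edges. This graph has 8 edges (3 extra). Not a tree.
Diameter (longest shortest path) = 3.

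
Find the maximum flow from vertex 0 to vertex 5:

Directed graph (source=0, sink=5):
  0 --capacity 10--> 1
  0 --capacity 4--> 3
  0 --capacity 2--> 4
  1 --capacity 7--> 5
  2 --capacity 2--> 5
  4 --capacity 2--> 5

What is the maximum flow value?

Computing max flow:
  Flow on (0->1): 7/10
  Flow on (0->4): 2/2
  Flow on (1->5): 7/7
  Flow on (4->5): 2/2
Maximum flow = 9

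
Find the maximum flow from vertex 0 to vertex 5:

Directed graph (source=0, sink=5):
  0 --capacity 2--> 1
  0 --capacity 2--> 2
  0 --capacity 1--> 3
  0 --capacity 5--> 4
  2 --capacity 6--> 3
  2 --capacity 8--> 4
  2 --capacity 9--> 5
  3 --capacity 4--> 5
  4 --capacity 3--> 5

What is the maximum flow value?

Computing max flow:
  Flow on (0->2): 2/2
  Flow on (0->3): 1/1
  Flow on (0->4): 3/5
  Flow on (2->5): 2/9
  Flow on (3->5): 1/4
  Flow on (4->5): 3/3
Maximum flow = 6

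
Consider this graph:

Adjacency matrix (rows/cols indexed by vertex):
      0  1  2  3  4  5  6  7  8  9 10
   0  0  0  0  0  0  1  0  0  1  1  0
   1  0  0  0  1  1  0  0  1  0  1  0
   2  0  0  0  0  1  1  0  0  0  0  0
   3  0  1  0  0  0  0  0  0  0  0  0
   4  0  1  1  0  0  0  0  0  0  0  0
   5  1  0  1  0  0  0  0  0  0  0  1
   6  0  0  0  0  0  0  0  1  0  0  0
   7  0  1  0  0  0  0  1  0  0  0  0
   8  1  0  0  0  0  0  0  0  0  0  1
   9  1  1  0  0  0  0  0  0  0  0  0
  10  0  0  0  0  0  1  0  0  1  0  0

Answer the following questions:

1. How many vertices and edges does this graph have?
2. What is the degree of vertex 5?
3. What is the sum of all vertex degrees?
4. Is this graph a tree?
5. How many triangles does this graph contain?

Count: 11 vertices, 12 edges.
Vertex 5 has neighbors [0, 2, 10], degree = 3.
Handshaking lemma: 2 * 12 = 24.
A tree on 11 vertices has 10 edges. This graph has 12 edges (2 extra). Not a tree.
Number of triangles = 0.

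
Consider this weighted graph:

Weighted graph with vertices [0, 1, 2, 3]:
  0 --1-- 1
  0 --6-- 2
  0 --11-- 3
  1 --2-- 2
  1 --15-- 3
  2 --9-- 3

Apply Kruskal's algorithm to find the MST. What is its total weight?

Applying Kruskal's algorithm (sort edges by weight, add if no cycle):
  Add (0,1) w=1
  Add (1,2) w=2
  Skip (0,2) w=6 (creates cycle)
  Add (2,3) w=9
  Skip (0,3) w=11 (creates cycle)
  Skip (1,3) w=15 (creates cycle)
MST weight = 12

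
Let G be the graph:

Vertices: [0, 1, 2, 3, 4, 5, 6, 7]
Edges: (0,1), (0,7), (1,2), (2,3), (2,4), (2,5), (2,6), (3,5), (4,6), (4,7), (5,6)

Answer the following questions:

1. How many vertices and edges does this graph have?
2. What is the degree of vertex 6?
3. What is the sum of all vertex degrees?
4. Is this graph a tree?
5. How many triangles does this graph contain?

Count: 8 vertices, 11 edges.
Vertex 6 has neighbors [2, 4, 5], degree = 3.
Handshaking lemma: 2 * 11 = 22.
A tree on 8 vertices has 7 edges. This graph has 11 edges (4 extra). Not a tree.
Number of triangles = 3.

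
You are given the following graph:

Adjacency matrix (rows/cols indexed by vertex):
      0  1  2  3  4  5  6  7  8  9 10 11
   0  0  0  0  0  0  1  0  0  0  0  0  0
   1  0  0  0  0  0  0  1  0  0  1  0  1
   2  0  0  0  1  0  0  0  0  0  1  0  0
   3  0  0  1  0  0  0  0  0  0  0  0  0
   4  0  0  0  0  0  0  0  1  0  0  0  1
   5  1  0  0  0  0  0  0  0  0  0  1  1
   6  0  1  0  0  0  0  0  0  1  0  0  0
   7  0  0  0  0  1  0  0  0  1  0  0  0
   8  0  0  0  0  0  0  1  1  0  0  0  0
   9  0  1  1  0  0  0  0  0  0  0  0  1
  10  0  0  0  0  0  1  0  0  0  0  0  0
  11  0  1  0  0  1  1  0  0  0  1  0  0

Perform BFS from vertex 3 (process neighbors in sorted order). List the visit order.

BFS from vertex 3 (neighbors processed in ascending order):
Visit order: 3, 2, 9, 1, 11, 6, 4, 5, 8, 7, 0, 10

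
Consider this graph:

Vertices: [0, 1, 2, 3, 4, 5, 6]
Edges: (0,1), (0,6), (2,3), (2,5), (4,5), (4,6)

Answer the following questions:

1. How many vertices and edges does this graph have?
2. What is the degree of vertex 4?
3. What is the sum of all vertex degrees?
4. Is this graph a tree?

Count: 7 vertices, 6 edges.
Vertex 4 has neighbors [5, 6], degree = 2.
Handshaking lemma: 2 * 6 = 12.
A graph is a tree iff it is connected and has exactly n-1 edges. This graph is connected (all 7 vertices in one component) and has 7-1 = 6 edges. It is a tree.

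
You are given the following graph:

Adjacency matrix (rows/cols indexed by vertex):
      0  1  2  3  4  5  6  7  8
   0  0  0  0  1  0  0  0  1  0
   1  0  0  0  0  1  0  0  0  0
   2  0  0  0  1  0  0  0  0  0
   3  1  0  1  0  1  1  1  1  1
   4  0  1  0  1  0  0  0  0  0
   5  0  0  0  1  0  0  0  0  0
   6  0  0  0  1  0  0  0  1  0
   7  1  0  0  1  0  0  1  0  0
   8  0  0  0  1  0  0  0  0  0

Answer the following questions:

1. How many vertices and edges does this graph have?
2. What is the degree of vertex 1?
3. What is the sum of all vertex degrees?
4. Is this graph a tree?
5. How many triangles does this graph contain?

Count: 9 vertices, 10 edges.
Vertex 1 has neighbors [4], degree = 1.
Handshaking lemma: 2 * 10 = 20.
A tree on 9 vertices has 8 edges. This graph has 10 edges (2 extra). Not a tree.
Number of triangles = 2.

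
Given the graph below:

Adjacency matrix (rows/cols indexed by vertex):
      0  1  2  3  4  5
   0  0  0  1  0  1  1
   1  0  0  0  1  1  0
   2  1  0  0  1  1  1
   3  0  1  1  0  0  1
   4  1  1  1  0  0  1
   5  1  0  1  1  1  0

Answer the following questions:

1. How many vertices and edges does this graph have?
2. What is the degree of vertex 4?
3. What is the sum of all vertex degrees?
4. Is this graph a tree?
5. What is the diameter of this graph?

Count: 6 vertices, 10 edges.
Vertex 4 has neighbors [0, 1, 2, 5], degree = 4.
Handshaking lemma: 2 * 10 = 20.
A tree on 6 vertices has 5 edges. This graph has 10 edges (5 extra). Not a tree.
Diameter (longest shortest path) = 2.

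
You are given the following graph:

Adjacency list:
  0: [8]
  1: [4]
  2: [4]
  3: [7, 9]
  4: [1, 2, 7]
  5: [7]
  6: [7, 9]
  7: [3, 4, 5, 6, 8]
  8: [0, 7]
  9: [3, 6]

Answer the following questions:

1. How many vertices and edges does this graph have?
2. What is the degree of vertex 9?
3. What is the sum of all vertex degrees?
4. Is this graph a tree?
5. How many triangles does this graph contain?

Count: 10 vertices, 10 edges.
Vertex 9 has neighbors [3, 6], degree = 2.
Handshaking lemma: 2 * 10 = 20.
A tree on 10 vertices has 9 edges. This graph has 10 edges (1 extra). Not a tree.
Number of triangles = 0.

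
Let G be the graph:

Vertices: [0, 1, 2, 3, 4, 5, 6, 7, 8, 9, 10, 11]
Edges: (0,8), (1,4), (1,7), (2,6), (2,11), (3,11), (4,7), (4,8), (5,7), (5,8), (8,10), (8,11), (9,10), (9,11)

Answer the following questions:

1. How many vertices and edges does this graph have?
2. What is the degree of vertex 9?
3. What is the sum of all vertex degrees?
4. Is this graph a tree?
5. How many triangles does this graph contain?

Count: 12 vertices, 14 edges.
Vertex 9 has neighbors [10, 11], degree = 2.
Handshaking lemma: 2 * 14 = 28.
A tree on 12 vertices has 11 edges. This graph has 14 edges (3 extra). Not a tree.
Number of triangles = 1.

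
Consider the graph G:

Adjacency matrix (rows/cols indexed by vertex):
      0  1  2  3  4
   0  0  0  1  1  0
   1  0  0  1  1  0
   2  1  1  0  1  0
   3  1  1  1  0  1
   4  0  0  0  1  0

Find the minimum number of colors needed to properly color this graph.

The graph has a maximum clique of size 3 (lower bound on chromatic number).
A valid 3-coloring: {0: 2, 1: 2, 2: 1, 3: 0, 4: 1}.
Chromatic number = 3.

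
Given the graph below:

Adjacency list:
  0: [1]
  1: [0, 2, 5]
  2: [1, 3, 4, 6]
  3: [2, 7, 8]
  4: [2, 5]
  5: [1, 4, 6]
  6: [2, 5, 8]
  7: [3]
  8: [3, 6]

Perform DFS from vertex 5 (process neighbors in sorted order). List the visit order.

DFS from vertex 5 (neighbors processed in ascending order):
Visit order: 5, 1, 0, 2, 3, 7, 8, 6, 4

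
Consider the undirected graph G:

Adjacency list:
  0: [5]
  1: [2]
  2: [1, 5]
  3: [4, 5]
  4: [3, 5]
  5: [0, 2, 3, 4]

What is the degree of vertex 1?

Vertex 1 has neighbors [2], so deg(1) = 1.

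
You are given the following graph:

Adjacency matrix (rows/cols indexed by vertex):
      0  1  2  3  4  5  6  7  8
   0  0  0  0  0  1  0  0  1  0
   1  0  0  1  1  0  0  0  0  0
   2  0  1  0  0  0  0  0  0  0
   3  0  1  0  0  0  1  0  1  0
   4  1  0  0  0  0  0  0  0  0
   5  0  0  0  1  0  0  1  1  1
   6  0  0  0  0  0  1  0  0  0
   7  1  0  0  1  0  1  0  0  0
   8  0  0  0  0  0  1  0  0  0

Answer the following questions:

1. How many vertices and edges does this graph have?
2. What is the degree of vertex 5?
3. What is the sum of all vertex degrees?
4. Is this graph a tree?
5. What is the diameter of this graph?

Count: 9 vertices, 9 edges.
Vertex 5 has neighbors [3, 6, 7, 8], degree = 4.
Handshaking lemma: 2 * 9 = 18.
A tree on 9 vertices has 8 edges. This graph has 9 edges (1 extra). Not a tree.
Diameter (longest shortest path) = 5.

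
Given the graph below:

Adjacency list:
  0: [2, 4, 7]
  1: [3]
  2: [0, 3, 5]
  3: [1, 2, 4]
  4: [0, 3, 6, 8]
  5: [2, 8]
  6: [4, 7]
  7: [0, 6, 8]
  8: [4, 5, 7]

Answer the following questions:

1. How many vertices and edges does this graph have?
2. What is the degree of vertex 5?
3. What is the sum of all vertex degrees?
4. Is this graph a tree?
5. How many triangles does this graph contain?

Count: 9 vertices, 12 edges.
Vertex 5 has neighbors [2, 8], degree = 2.
Handshaking lemma: 2 * 12 = 24.
A tree on 9 vertices has 8 edges. This graph has 12 edges (4 extra). Not a tree.
Number of triangles = 0.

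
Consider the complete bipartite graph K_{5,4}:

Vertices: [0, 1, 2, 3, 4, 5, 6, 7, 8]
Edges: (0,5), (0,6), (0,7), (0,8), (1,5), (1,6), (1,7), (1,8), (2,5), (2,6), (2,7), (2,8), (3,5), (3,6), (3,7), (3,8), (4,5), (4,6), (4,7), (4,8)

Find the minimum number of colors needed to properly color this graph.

K_{5,4} is bipartite: vertices split into two independent sets of size 5 and 4.
Color one set 0, the other 1. No adjacent vertices share a color.
Chromatic number = 2.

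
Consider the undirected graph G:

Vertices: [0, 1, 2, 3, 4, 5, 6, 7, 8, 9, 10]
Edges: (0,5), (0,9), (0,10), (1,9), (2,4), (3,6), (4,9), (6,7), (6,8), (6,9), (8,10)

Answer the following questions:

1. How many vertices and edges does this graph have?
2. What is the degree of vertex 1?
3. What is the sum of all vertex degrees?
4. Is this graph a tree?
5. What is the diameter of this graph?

Count: 11 vertices, 11 edges.
Vertex 1 has neighbors [9], degree = 1.
Handshaking lemma: 2 * 11 = 22.
A tree on 11 vertices has 10 edges. This graph has 11 edges (1 extra). Not a tree.
Diameter (longest shortest path) = 4.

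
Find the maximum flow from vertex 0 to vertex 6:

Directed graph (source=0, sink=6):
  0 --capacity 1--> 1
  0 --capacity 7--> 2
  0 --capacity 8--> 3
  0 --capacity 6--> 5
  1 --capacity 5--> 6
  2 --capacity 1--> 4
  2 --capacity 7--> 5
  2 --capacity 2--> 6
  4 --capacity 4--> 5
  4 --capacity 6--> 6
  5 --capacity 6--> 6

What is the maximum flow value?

Computing max flow:
  Flow on (0->1): 1/1
  Flow on (0->2): 7/7
  Flow on (0->5): 2/6
  Flow on (1->6): 1/5
  Flow on (2->4): 1/1
  Flow on (2->5): 4/7
  Flow on (2->6): 2/2
  Flow on (4->6): 1/6
  Flow on (5->6): 6/6
Maximum flow = 10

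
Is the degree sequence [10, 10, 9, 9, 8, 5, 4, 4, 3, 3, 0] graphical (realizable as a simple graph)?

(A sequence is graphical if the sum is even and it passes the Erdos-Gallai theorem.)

Sum of degrees = 65. Sum is odd, so the sequence is NOT graphical.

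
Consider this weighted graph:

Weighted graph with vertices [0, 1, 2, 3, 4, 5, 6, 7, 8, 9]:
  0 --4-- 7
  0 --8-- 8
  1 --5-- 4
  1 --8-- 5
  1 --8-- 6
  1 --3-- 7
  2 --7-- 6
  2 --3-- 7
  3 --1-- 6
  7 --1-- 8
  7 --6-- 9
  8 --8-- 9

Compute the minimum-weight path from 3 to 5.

Using Dijkstra's algorithm from vertex 3:
Shortest path: 3 -> 6 -> 1 -> 5
Total weight: 1 + 8 + 8 = 17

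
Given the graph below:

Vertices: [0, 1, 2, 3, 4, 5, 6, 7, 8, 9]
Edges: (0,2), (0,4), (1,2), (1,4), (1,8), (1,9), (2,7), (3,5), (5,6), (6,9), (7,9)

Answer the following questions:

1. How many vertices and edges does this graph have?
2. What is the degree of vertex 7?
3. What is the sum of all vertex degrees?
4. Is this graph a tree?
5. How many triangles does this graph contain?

Count: 10 vertices, 11 edges.
Vertex 7 has neighbors [2, 9], degree = 2.
Handshaking lemma: 2 * 11 = 22.
A tree on 10 vertices has 9 edges. This graph has 11 edges (2 extra). Not a tree.
Number of triangles = 0.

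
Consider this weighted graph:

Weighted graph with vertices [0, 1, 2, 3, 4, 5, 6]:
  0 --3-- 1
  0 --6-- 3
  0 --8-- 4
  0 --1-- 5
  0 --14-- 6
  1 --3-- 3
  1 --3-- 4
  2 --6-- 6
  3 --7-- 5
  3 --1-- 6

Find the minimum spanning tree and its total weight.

Applying Kruskal's algorithm (sort edges by weight, add if no cycle):
  Add (0,5) w=1
  Add (3,6) w=1
  Add (0,1) w=3
  Add (1,4) w=3
  Add (1,3) w=3
  Skip (0,3) w=6 (creates cycle)
  Add (2,6) w=6
  Skip (3,5) w=7 (creates cycle)
  Skip (0,4) w=8 (creates cycle)
  Skip (0,6) w=14 (creates cycle)
MST weight = 17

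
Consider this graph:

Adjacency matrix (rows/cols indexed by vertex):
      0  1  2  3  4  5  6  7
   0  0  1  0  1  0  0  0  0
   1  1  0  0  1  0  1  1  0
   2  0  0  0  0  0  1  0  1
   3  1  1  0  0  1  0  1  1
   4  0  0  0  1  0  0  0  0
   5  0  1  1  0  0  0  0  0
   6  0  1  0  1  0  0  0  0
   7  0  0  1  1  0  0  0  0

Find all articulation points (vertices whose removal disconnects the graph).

An articulation point is a vertex whose removal disconnects the graph.
Articulation points: [3]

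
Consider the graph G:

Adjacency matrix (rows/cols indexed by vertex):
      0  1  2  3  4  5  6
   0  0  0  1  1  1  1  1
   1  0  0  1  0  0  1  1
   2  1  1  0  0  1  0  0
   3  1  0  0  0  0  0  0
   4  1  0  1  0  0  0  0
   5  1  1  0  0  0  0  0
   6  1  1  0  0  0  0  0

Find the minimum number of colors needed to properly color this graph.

The graph has a maximum clique of size 3 (lower bound on chromatic number).
A valid 3-coloring: {0: 0, 1: 0, 2: 1, 3: 1, 4: 2, 5: 1, 6: 1}.
Chromatic number = 3.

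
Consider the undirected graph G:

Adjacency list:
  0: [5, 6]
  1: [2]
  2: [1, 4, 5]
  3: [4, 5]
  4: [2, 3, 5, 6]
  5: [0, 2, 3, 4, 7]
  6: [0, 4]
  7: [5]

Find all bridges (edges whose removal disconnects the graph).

A bridge is an edge whose removal increases the number of connected components.
Bridges found: (1,2), (5,7)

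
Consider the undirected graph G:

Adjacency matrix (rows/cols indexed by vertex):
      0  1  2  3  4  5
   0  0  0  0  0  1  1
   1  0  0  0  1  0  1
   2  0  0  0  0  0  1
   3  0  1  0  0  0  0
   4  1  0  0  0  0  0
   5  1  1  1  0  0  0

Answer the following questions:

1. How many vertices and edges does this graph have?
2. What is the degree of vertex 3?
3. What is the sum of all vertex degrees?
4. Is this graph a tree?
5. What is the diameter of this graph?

Count: 6 vertices, 5 edges.
Vertex 3 has neighbors [1], degree = 1.
Handshaking lemma: 2 * 5 = 10.
A graph is a tree iff it is connected and has exactly n-1 edges. This graph is connected (all 6 vertices in one component) and has 6-1 = 5 edges. It is a tree.
Diameter (longest shortest path) = 4.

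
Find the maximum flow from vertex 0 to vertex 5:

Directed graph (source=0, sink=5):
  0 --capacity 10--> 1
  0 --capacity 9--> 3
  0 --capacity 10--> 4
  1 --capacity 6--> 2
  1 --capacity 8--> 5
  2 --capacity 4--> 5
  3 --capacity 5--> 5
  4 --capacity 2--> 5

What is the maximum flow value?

Computing max flow:
  Flow on (0->1): 10/10
  Flow on (0->3): 5/9
  Flow on (0->4): 2/10
  Flow on (1->2): 2/6
  Flow on (1->5): 8/8
  Flow on (2->5): 2/4
  Flow on (3->5): 5/5
  Flow on (4->5): 2/2
Maximum flow = 17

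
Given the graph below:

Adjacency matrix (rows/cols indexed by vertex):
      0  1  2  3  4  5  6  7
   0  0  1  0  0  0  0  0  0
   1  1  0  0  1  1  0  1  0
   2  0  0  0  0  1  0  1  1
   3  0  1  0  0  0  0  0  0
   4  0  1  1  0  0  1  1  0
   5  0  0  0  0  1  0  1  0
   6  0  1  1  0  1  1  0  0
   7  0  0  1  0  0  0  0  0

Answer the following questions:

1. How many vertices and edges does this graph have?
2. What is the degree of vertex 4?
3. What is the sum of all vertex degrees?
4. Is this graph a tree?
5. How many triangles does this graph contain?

Count: 8 vertices, 10 edges.
Vertex 4 has neighbors [1, 2, 5, 6], degree = 4.
Handshaking lemma: 2 * 10 = 20.
A tree on 8 vertices has 7 edges. This graph has 10 edges (3 extra). Not a tree.
Number of triangles = 3.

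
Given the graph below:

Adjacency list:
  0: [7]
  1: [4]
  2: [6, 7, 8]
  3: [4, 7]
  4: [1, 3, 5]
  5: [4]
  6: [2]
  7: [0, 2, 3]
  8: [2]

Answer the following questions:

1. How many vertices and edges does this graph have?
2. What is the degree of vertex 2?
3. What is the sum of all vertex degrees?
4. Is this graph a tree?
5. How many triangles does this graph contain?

Count: 9 vertices, 8 edges.
Vertex 2 has neighbors [6, 7, 8], degree = 3.
Handshaking lemma: 2 * 8 = 16.
A graph is a tree iff it is connected and has exactly n-1 edges. This graph is connected (all 9 vertices in one component) and has 9-1 = 8 edges. It is a tree.
Number of triangles = 0.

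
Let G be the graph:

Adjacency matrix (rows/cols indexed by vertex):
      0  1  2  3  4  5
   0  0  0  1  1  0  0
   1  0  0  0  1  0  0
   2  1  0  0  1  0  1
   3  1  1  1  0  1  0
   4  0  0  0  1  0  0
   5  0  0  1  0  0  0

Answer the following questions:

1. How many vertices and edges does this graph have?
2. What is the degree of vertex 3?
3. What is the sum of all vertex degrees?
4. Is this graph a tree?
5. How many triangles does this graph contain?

Count: 6 vertices, 6 edges.
Vertex 3 has neighbors [0, 1, 2, 4], degree = 4.
Handshaking lemma: 2 * 6 = 12.
A tree on 6 vertices has 5 edges. This graph has 6 edges (1 extra). Not a tree.
Number of triangles = 1.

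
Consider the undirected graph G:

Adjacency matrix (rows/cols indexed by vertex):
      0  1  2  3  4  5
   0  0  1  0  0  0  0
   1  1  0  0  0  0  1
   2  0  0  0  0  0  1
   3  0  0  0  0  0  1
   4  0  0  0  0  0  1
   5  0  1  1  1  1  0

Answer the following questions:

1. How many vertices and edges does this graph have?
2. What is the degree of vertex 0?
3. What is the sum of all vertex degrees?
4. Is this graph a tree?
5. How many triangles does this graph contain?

Count: 6 vertices, 5 edges.
Vertex 0 has neighbors [1], degree = 1.
Handshaking lemma: 2 * 5 = 10.
A graph is a tree iff it is connected and has exactly n-1 edges. This graph is connected (all 6 vertices in one component) and has 6-1 = 5 edges. It is a tree.
Number of triangles = 0.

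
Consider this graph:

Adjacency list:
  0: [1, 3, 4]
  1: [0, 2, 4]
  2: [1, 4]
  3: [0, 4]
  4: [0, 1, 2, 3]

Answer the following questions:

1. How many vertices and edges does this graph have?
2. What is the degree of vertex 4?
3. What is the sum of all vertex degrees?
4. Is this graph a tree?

Count: 5 vertices, 7 edges.
Vertex 4 has neighbors [0, 1, 2, 3], degree = 4.
Handshaking lemma: 2 * 7 = 14.
A tree on 5 vertices has 4 edges. This graph has 7 edges (3 extra). Not a tree.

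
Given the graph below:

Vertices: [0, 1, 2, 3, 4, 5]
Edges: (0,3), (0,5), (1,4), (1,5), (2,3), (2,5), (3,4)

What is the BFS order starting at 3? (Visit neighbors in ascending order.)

BFS from vertex 3 (neighbors processed in ascending order):
Visit order: 3, 0, 2, 4, 5, 1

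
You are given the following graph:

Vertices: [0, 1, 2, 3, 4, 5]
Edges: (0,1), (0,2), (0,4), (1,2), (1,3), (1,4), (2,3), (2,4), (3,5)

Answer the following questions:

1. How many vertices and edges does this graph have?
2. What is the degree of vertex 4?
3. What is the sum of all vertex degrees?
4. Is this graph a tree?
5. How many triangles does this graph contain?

Count: 6 vertices, 9 edges.
Vertex 4 has neighbors [0, 1, 2], degree = 3.
Handshaking lemma: 2 * 9 = 18.
A tree on 6 vertices has 5 edges. This graph has 9 edges (4 extra). Not a tree.
Number of triangles = 5.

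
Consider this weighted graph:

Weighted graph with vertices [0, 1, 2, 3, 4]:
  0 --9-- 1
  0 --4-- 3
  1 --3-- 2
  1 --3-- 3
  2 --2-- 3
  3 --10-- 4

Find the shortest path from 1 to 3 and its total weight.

Using Dijkstra's algorithm from vertex 1:
Shortest path: 1 -> 3
Total weight: 3 = 3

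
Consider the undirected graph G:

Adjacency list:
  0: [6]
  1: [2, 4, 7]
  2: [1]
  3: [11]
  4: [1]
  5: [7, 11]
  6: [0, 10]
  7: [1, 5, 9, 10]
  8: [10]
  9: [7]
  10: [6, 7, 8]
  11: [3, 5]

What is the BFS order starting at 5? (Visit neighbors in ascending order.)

BFS from vertex 5 (neighbors processed in ascending order):
Visit order: 5, 7, 11, 1, 9, 10, 3, 2, 4, 6, 8, 0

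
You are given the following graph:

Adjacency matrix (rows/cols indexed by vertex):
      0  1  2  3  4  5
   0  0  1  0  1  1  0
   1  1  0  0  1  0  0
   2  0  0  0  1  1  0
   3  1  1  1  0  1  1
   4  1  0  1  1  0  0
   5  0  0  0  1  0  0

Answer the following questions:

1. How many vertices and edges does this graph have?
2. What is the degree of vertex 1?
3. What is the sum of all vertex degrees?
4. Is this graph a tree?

Count: 6 vertices, 8 edges.
Vertex 1 has neighbors [0, 3], degree = 2.
Handshaking lemma: 2 * 8 = 16.
A tree on 6 vertices has 5 edges. This graph has 8 edges (3 extra). Not a tree.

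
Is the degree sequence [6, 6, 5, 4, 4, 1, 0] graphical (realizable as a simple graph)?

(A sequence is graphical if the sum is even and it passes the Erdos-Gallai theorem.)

Sum of degrees = 26. Sum is even but fails Erdos-Gallai. The sequence is NOT graphical.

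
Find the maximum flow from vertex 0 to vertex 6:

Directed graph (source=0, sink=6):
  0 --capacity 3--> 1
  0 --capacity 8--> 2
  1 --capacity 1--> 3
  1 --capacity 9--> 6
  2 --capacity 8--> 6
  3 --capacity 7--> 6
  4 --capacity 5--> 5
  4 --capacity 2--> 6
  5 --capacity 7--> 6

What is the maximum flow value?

Computing max flow:
  Flow on (0->1): 3/3
  Flow on (0->2): 8/8
  Flow on (1->6): 3/9
  Flow on (2->6): 8/8
Maximum flow = 11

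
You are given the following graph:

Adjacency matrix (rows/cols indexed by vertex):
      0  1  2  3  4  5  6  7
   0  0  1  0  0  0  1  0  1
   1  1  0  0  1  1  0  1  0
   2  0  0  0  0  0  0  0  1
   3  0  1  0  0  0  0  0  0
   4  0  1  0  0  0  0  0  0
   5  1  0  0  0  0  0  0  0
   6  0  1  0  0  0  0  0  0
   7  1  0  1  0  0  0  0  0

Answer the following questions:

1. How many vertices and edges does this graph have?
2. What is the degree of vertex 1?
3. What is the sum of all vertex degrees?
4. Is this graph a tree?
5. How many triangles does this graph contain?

Count: 8 vertices, 7 edges.
Vertex 1 has neighbors [0, 3, 4, 6], degree = 4.
Handshaking lemma: 2 * 7 = 14.
A graph is a tree iff it is connected and has exactly n-1 edges. This graph is connected (all 8 vertices in one component) and has 8-1 = 7 edges. It is a tree.
Number of triangles = 0.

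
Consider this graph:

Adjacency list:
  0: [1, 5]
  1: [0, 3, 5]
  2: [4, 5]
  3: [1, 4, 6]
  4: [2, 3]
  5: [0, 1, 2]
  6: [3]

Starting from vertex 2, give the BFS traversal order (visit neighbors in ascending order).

BFS from vertex 2 (neighbors processed in ascending order):
Visit order: 2, 4, 5, 3, 0, 1, 6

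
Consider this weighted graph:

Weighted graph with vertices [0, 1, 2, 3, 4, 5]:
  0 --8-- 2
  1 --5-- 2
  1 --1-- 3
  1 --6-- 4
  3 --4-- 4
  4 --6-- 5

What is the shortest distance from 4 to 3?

Using Dijkstra's algorithm from vertex 4:
Shortest path: 4 -> 3
Total weight: 4 = 4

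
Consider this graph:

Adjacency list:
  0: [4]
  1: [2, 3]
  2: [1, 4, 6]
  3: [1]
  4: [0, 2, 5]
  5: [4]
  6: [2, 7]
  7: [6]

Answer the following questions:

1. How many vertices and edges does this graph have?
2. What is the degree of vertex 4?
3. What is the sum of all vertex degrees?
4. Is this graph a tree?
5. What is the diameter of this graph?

Count: 8 vertices, 7 edges.
Vertex 4 has neighbors [0, 2, 5], degree = 3.
Handshaking lemma: 2 * 7 = 14.
A graph is a tree iff it is connected and has exactly n-1 edges. This graph is connected (all 8 vertices in one component) and has 8-1 = 7 edges. It is a tree.
Diameter (longest shortest path) = 4.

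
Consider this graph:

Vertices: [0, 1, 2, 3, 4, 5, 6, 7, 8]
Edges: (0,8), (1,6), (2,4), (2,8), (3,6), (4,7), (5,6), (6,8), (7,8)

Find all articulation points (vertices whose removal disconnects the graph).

An articulation point is a vertex whose removal disconnects the graph.
Articulation points: [6, 8]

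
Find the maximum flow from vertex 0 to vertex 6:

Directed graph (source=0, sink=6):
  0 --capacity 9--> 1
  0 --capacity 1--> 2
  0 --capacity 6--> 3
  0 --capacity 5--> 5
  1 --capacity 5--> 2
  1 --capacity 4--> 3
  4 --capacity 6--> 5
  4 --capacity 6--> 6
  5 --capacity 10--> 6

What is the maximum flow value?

Computing max flow:
  Flow on (0->5): 5/5
  Flow on (5->6): 5/10
Maximum flow = 5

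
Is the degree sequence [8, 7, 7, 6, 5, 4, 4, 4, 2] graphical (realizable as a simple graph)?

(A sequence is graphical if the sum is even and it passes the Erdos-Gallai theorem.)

Sum of degrees = 47. Sum is odd, so the sequence is NOT graphical.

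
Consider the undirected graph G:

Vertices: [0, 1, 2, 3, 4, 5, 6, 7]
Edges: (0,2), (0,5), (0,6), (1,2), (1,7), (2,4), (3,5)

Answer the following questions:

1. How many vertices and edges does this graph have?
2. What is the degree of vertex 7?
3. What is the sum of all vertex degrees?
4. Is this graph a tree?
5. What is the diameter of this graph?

Count: 8 vertices, 7 edges.
Vertex 7 has neighbors [1], degree = 1.
Handshaking lemma: 2 * 7 = 14.
A graph is a tree iff it is connected and has exactly n-1 edges. This graph is connected (all 8 vertices in one component) and has 8-1 = 7 edges. It is a tree.
Diameter (longest shortest path) = 5.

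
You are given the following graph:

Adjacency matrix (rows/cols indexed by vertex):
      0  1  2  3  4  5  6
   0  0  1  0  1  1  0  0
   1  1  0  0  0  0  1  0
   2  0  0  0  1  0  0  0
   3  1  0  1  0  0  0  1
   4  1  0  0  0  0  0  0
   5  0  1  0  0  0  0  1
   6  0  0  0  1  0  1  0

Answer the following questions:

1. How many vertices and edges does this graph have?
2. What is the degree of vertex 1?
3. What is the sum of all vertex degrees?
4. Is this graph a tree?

Count: 7 vertices, 7 edges.
Vertex 1 has neighbors [0, 5], degree = 2.
Handshaking lemma: 2 * 7 = 14.
A tree on 7 vertices has 6 edges. This graph has 7 edges (1 extra). Not a tree.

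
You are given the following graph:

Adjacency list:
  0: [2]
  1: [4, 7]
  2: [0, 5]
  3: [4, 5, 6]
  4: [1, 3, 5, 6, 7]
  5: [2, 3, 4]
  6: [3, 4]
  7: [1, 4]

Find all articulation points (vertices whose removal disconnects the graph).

An articulation point is a vertex whose removal disconnects the graph.
Articulation points: [2, 4, 5]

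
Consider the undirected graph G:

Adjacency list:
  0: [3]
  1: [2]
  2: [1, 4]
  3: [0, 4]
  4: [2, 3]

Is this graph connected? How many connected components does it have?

Checking connectivity: the graph has 1 connected component(s).
All vertices are reachable from each other. The graph IS connected.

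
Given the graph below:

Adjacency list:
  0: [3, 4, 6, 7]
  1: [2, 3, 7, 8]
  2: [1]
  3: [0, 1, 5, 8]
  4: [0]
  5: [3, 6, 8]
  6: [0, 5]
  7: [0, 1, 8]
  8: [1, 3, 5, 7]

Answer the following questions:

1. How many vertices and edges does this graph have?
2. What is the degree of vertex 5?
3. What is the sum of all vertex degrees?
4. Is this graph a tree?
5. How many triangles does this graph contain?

Count: 9 vertices, 13 edges.
Vertex 5 has neighbors [3, 6, 8], degree = 3.
Handshaking lemma: 2 * 13 = 26.
A tree on 9 vertices has 8 edges. This graph has 13 edges (5 extra). Not a tree.
Number of triangles = 3.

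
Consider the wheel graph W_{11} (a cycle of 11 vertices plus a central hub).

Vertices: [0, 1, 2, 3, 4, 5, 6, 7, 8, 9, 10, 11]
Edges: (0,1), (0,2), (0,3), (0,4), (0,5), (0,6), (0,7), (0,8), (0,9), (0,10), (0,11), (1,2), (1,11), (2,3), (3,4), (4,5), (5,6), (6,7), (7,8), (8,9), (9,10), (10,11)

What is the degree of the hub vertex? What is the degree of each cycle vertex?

The hub connects to all 11 cycle vertices, so deg(hub) = 11.
Each cycle vertex connects to 2 neighbors on the cycle plus the hub, so deg(cycle vertex) = 3.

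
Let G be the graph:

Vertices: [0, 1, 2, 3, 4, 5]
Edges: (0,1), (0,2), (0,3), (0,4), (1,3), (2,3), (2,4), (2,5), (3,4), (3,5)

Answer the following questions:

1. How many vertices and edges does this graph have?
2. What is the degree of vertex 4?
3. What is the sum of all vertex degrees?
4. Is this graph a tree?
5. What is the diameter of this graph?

Count: 6 vertices, 10 edges.
Vertex 4 has neighbors [0, 2, 3], degree = 3.
Handshaking lemma: 2 * 10 = 20.
A tree on 6 vertices has 5 edges. This graph has 10 edges (5 extra). Not a tree.
Diameter (longest shortest path) = 2.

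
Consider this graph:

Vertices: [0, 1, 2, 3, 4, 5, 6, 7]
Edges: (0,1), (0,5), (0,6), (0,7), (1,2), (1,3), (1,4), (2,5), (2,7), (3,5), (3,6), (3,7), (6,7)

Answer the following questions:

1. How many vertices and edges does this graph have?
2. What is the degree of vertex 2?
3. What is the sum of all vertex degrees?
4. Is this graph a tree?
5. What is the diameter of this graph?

Count: 8 vertices, 13 edges.
Vertex 2 has neighbors [1, 5, 7], degree = 3.
Handshaking lemma: 2 * 13 = 26.
A tree on 8 vertices has 7 edges. This graph has 13 edges (6 extra). Not a tree.
Diameter (longest shortest path) = 3.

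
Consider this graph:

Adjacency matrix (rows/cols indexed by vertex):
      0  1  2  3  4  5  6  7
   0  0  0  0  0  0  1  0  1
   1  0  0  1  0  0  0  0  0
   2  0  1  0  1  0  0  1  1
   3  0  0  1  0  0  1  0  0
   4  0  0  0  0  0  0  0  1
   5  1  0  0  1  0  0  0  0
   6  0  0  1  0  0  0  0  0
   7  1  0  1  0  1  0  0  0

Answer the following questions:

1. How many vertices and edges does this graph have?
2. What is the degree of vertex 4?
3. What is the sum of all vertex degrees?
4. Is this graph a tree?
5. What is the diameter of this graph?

Count: 8 vertices, 8 edges.
Vertex 4 has neighbors [7], degree = 1.
Handshaking lemma: 2 * 8 = 16.
A tree on 8 vertices has 7 edges. This graph has 8 edges (1 extra). Not a tree.
Diameter (longest shortest path) = 3.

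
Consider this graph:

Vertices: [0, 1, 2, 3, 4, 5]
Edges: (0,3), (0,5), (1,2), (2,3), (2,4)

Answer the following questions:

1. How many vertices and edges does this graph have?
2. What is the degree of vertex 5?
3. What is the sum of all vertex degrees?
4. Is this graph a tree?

Count: 6 vertices, 5 edges.
Vertex 5 has neighbors [0], degree = 1.
Handshaking lemma: 2 * 5 = 10.
A graph is a tree iff it is connected and has exactly n-1 edges. This graph is connected (all 6 vertices in one component) and has 6-1 = 5 edges. It is a tree.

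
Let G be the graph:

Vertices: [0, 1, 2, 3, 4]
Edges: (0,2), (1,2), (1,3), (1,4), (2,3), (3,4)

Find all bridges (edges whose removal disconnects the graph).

A bridge is an edge whose removal increases the number of connected components.
Bridges found: (0,2)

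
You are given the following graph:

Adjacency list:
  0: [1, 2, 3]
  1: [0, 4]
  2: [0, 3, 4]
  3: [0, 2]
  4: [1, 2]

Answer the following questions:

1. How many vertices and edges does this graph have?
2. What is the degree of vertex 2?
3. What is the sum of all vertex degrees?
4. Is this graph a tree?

Count: 5 vertices, 6 edges.
Vertex 2 has neighbors [0, 3, 4], degree = 3.
Handshaking lemma: 2 * 6 = 12.
A tree on 5 vertices has 4 edges. This graph has 6 edges (2 extra). Not a tree.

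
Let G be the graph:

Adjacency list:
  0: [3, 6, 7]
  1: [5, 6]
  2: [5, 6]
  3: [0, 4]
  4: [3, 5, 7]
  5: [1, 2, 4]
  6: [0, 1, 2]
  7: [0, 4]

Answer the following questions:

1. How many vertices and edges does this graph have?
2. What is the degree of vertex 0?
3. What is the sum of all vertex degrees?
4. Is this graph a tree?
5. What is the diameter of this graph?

Count: 8 vertices, 10 edges.
Vertex 0 has neighbors [3, 6, 7], degree = 3.
Handshaking lemma: 2 * 10 = 20.
A tree on 8 vertices has 7 edges. This graph has 10 edges (3 extra). Not a tree.
Diameter (longest shortest path) = 3.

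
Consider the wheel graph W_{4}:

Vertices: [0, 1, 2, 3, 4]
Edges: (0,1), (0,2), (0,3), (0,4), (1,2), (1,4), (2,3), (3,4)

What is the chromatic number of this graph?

W_{4} = C_{4} plus a hub adjacent to every cycle vertex.
The outer cycle needs 2 colors (even cycle); the hub is adjacent to all of them so needs a fresh color.
Chromatic number = 2 + 1 = 3.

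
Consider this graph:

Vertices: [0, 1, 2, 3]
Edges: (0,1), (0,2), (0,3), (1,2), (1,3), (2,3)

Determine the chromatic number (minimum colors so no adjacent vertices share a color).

The graph has a maximum clique of size 4 (lower bound on chromatic number).
A valid 4-coloring: {0: 0, 1: 1, 2: 2, 3: 3}.
Chromatic number = 4.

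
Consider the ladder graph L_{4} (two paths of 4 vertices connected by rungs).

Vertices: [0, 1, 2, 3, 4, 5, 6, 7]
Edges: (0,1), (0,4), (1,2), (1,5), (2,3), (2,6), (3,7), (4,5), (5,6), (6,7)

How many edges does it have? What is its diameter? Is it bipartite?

Ladder graph L_{4}: 4 rungs + 2 * (4-1) path edges = 4 + 6 = 10 edges.
Diameter = 4.
Ladder graphs are bipartite (alternating coloring along each path).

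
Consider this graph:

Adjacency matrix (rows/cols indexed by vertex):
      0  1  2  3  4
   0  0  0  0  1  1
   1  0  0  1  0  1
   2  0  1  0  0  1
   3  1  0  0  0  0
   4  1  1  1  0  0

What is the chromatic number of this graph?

The graph has a maximum clique of size 3 (lower bound on chromatic number).
A valid 3-coloring: {0: 1, 1: 1, 2: 2, 3: 0, 4: 0}.
Chromatic number = 3.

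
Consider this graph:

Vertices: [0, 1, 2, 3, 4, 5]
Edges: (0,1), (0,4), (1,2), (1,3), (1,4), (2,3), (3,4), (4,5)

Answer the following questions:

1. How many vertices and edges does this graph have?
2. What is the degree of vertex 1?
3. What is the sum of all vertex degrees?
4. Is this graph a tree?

Count: 6 vertices, 8 edges.
Vertex 1 has neighbors [0, 2, 3, 4], degree = 4.
Handshaking lemma: 2 * 8 = 16.
A tree on 6 vertices has 5 edges. This graph has 8 edges (3 extra). Not a tree.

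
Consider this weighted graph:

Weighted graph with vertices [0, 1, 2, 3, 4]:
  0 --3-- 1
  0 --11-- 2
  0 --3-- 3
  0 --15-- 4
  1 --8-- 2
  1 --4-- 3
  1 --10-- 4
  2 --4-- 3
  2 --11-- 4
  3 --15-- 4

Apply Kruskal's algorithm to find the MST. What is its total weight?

Applying Kruskal's algorithm (sort edges by weight, add if no cycle):
  Add (0,1) w=3
  Add (0,3) w=3
  Skip (1,3) w=4 (creates cycle)
  Add (2,3) w=4
  Skip (1,2) w=8 (creates cycle)
  Add (1,4) w=10
  Skip (0,2) w=11 (creates cycle)
  Skip (2,4) w=11 (creates cycle)
  Skip (0,4) w=15 (creates cycle)
  Skip (3,4) w=15 (creates cycle)
MST weight = 20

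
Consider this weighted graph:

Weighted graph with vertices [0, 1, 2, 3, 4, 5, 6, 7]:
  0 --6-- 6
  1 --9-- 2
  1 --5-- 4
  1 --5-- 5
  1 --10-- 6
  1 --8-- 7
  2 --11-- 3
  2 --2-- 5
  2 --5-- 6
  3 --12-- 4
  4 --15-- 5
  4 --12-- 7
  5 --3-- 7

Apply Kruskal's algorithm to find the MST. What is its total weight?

Applying Kruskal's algorithm (sort edges by weight, add if no cycle):
  Add (2,5) w=2
  Add (5,7) w=3
  Add (1,5) w=5
  Add (1,4) w=5
  Add (2,6) w=5
  Add (0,6) w=6
  Skip (1,7) w=8 (creates cycle)
  Skip (1,2) w=9 (creates cycle)
  Skip (1,6) w=10 (creates cycle)
  Add (2,3) w=11
  Skip (3,4) w=12 (creates cycle)
  Skip (4,7) w=12 (creates cycle)
  Skip (4,5) w=15 (creates cycle)
MST weight = 37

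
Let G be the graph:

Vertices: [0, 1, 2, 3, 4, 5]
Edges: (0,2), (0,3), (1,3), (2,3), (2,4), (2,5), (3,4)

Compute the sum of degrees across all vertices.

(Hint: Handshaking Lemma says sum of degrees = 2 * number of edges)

Count edges: 7 edges.
By Handshaking Lemma: sum of degrees = 2 * 7 = 14.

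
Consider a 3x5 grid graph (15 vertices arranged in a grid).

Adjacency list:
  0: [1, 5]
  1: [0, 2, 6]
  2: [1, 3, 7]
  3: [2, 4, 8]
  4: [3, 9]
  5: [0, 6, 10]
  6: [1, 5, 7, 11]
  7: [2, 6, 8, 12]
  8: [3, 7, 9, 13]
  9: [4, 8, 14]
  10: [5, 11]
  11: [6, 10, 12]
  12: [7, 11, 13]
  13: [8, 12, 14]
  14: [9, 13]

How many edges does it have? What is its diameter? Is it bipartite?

A 3x5 grid has 10 vertical edges and 12 horizontal edges.
Total edges = 10 + 12 = 22.
Diameter = (3-1) + (5-1) = 6 (corner to opposite corner).
Grid graphs are bipartite (checkerboard coloring).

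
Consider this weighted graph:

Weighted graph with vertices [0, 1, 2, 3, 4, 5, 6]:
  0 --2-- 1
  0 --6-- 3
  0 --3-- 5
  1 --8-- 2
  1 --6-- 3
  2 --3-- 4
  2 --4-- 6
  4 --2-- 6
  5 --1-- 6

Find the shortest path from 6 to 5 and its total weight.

Using Dijkstra's algorithm from vertex 6:
Shortest path: 6 -> 5
Total weight: 1 = 1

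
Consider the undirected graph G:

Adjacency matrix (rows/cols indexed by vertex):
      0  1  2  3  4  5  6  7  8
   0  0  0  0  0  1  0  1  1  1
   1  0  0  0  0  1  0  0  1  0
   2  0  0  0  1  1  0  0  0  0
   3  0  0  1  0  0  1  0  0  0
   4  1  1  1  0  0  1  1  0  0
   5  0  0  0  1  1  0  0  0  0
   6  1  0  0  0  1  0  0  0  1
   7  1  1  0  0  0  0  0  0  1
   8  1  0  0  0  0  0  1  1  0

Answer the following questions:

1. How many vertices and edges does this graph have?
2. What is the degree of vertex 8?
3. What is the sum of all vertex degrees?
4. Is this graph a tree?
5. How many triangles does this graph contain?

Count: 9 vertices, 13 edges.
Vertex 8 has neighbors [0, 6, 7], degree = 3.
Handshaking lemma: 2 * 13 = 26.
A tree on 9 vertices has 8 edges. This graph has 13 edges (5 extra). Not a tree.
Number of triangles = 3.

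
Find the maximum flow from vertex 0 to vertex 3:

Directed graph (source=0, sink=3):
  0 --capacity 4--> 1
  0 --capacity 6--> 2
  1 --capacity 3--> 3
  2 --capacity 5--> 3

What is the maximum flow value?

Computing max flow:
  Flow on (0->1): 3/4
  Flow on (0->2): 5/6
  Flow on (1->3): 3/3
  Flow on (2->3): 5/5
Maximum flow = 8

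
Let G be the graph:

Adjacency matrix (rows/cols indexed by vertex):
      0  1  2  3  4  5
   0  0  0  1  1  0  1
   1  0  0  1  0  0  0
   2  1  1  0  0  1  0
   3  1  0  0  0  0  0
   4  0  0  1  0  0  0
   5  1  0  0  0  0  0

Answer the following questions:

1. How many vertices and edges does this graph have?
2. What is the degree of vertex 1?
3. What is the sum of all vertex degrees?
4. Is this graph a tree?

Count: 6 vertices, 5 edges.
Vertex 1 has neighbors [2], degree = 1.
Handshaking lemma: 2 * 5 = 10.
A graph is a tree iff it is connected and has exactly n-1 edges. This graph is connected (all 6 vertices in one component) and has 6-1 = 5 edges. It is a tree.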